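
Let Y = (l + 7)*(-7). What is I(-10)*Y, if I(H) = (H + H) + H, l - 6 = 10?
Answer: 4830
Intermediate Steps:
l = 16 (l = 6 + 10 = 16)
Y = -161 (Y = (16 + 7)*(-7) = 23*(-7) = -161)
I(H) = 3*H (I(H) = 2*H + H = 3*H)
I(-10)*Y = (3*(-10))*(-161) = -30*(-161) = 4830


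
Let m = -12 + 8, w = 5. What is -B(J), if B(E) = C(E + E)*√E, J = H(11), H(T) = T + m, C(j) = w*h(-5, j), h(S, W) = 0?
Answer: 0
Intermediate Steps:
m = -4
C(j) = 0 (C(j) = 5*0 = 0)
H(T) = -4 + T (H(T) = T - 4 = -4 + T)
J = 7 (J = -4 + 11 = 7)
B(E) = 0 (B(E) = 0*√E = 0)
-B(J) = -1*0 = 0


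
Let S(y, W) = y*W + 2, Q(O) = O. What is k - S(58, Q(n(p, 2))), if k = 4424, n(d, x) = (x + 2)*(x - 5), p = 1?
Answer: 5118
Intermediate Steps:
n(d, x) = (-5 + x)*(2 + x) (n(d, x) = (2 + x)*(-5 + x) = (-5 + x)*(2 + x))
S(y, W) = 2 + W*y (S(y, W) = W*y + 2 = 2 + W*y)
k - S(58, Q(n(p, 2))) = 4424 - (2 + (-10 + 2² - 3*2)*58) = 4424 - (2 + (-10 + 4 - 6)*58) = 4424 - (2 - 12*58) = 4424 - (2 - 696) = 4424 - 1*(-694) = 4424 + 694 = 5118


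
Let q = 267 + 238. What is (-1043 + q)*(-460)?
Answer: 247480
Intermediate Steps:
q = 505
(-1043 + q)*(-460) = (-1043 + 505)*(-460) = -538*(-460) = 247480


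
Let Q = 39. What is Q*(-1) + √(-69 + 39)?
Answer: -39 + I*√30 ≈ -39.0 + 5.4772*I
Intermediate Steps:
Q*(-1) + √(-69 + 39) = 39*(-1) + √(-69 + 39) = -39 + √(-30) = -39 + I*√30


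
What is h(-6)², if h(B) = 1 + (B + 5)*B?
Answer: 49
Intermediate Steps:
h(B) = 1 + B*(5 + B) (h(B) = 1 + (5 + B)*B = 1 + B*(5 + B))
h(-6)² = (1 + (-6)² + 5*(-6))² = (1 + 36 - 30)² = 7² = 49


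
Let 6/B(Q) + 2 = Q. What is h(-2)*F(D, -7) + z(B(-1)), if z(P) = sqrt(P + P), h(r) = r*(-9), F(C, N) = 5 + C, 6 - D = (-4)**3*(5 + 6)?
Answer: 12870 + 2*I ≈ 12870.0 + 2.0*I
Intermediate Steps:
D = 710 (D = 6 - (-4)**3*(5 + 6) = 6 - (-64)*11 = 6 - 1*(-704) = 6 + 704 = 710)
h(r) = -9*r
B(Q) = 6/(-2 + Q)
z(P) = sqrt(2)*sqrt(P) (z(P) = sqrt(2*P) = sqrt(2)*sqrt(P))
h(-2)*F(D, -7) + z(B(-1)) = (-9*(-2))*(5 + 710) + sqrt(2)*sqrt(6/(-2 - 1)) = 18*715 + sqrt(2)*sqrt(6/(-3)) = 12870 + sqrt(2)*sqrt(6*(-1/3)) = 12870 + sqrt(2)*sqrt(-2) = 12870 + sqrt(2)*(I*sqrt(2)) = 12870 + 2*I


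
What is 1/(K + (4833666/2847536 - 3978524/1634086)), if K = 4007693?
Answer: 1163279678024/4662066965067944235 ≈ 2.4952e-7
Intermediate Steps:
1/(K + (4833666/2847536 - 3978524/1634086)) = 1/(4007693 + (4833666/2847536 - 3978524/1634086)) = 1/(4007693 + (4833666*(1/2847536) - 3978524*1/1634086)) = 1/(4007693 + (2416833/1423768 - 1989262/817043)) = 1/(4007693 - 857591094397/1163279678024) = 1/(4662066965067944235/1163279678024) = 1163279678024/4662066965067944235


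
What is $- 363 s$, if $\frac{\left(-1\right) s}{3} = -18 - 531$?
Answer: $-597861$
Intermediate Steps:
$s = 1647$ ($s = - 3 \left(-18 - 531\right) = \left(-3\right) \left(-549\right) = 1647$)
$- 363 s = \left(-363\right) 1647 = -597861$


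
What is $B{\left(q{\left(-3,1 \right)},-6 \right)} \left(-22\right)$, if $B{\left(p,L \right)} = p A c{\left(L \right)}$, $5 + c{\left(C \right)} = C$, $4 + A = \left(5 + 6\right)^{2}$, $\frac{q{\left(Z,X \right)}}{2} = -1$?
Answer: $-56628$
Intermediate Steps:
$q{\left(Z,X \right)} = -2$ ($q{\left(Z,X \right)} = 2 \left(-1\right) = -2$)
$A = 117$ ($A = -4 + \left(5 + 6\right)^{2} = -4 + 11^{2} = -4 + 121 = 117$)
$c{\left(C \right)} = -5 + C$
$B{\left(p,L \right)} = 117 p \left(-5 + L\right)$ ($B{\left(p,L \right)} = p 117 \left(-5 + L\right) = 117 p \left(-5 + L\right)$)
$B{\left(q{\left(-3,1 \right)},-6 \right)} \left(-22\right) = 117 \left(-2\right) \left(-5 - 6\right) \left(-22\right) = 117 \left(-2\right) \left(-11\right) \left(-22\right) = 2574 \left(-22\right) = -56628$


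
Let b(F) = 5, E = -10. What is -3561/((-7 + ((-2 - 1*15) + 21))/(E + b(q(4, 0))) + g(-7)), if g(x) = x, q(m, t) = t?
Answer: 17805/32 ≈ 556.41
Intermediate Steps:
-3561/((-7 + ((-2 - 1*15) + 21))/(E + b(q(4, 0))) + g(-7)) = -3561/((-7 + ((-2 - 1*15) + 21))/(-10 + 5) - 7) = -3561/((-7 + ((-2 - 15) + 21))/(-5) - 7) = -3561/((-7 + (-17 + 21))*(-⅕) - 7) = -3561/((-7 + 4)*(-⅕) - 7) = -3561/(-3*(-⅕) - 7) = -3561/(⅗ - 7) = -3561/(-32/5) = -5/32*(-3561) = 17805/32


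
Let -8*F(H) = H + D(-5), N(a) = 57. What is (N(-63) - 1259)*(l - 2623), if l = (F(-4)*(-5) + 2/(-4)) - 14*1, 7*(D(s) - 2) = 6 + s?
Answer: 88806765/28 ≈ 3.1717e+6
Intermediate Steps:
D(s) = 20/7 + s/7 (D(s) = 2 + (6 + s)/7 = 2 + (6/7 + s/7) = 20/7 + s/7)
F(H) = -15/56 - H/8 (F(H) = -(H + (20/7 + (1/7)*(-5)))/8 = -(H + (20/7 - 5/7))/8 = -(H + 15/7)/8 = -(15/7 + H)/8 = -15/56 - H/8)
l = -877/56 (l = ((-15/56 - 1/8*(-4))*(-5) + 2/(-4)) - 14*1 = ((-15/56 + 1/2)*(-5) + 2*(-1/4)) - 14 = ((13/56)*(-5) - 1/2) - 14 = (-65/56 - 1/2) - 14 = -93/56 - 14 = -877/56 ≈ -15.661)
(N(-63) - 1259)*(l - 2623) = (57 - 1259)*(-877/56 - 2623) = -1202*(-147765/56) = 88806765/28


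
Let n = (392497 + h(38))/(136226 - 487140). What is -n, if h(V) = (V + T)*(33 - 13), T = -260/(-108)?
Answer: 10619239/9474678 ≈ 1.1208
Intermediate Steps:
T = 65/27 (T = -260*(-1/108) = 65/27 ≈ 2.4074)
h(V) = 1300/27 + 20*V (h(V) = (V + 65/27)*(33 - 13) = (65/27 + V)*20 = 1300/27 + 20*V)
n = -10619239/9474678 (n = (392497 + (1300/27 + 20*38))/(136226 - 487140) = (392497 + (1300/27 + 760))/(-350914) = (392497 + 21820/27)*(-1/350914) = (10619239/27)*(-1/350914) = -10619239/9474678 ≈ -1.1208)
-n = -1*(-10619239/9474678) = 10619239/9474678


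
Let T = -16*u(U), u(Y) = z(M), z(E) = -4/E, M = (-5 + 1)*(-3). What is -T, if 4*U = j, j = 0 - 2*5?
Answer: -16/3 ≈ -5.3333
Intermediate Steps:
M = 12 (M = -4*(-3) = 12)
j = -10 (j = 0 - 10 = -10)
U = -5/2 (U = (¼)*(-10) = -5/2 ≈ -2.5000)
u(Y) = -⅓ (u(Y) = -4/12 = -4*1/12 = -⅓)
T = 16/3 (T = -16*(-⅓) = 16/3 ≈ 5.3333)
-T = -1*16/3 = -16/3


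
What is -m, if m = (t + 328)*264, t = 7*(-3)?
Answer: -81048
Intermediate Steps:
t = -21
m = 81048 (m = (-21 + 328)*264 = 307*264 = 81048)
-m = -1*81048 = -81048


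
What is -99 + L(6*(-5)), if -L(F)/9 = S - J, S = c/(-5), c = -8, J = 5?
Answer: -342/5 ≈ -68.400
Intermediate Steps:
S = 8/5 (S = -8/(-5) = -8*(-⅕) = 8/5 ≈ 1.6000)
L(F) = 153/5 (L(F) = -9*(8/5 - 1*5) = -9*(8/5 - 5) = -9*(-17/5) = 153/5)
-99 + L(6*(-5)) = -99 + 153/5 = -342/5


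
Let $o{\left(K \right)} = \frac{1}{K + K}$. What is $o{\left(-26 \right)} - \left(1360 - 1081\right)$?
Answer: $- \frac{14509}{52} \approx -279.02$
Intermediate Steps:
$o{\left(K \right)} = \frac{1}{2 K}$
$o{\left(-26 \right)} - \left(1360 - 1081\right) = \frac{1}{2 \left(-26\right)} - \left(1360 - 1081\right) = \frac{1}{2} \left(- \frac{1}{26}\right) - 279 = - \frac{1}{52} - 279 = - \frac{14509}{52}$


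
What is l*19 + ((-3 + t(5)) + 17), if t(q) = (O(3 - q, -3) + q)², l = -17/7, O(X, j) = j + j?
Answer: -218/7 ≈ -31.143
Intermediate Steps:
O(X, j) = 2*j
l = -17/7 (l = -17*⅐ = -17/7 ≈ -2.4286)
t(q) = (-6 + q)² (t(q) = (2*(-3) + q)² = (-6 + q)²)
l*19 + ((-3 + t(5)) + 17) = -17/7*19 + ((-3 + (-6 + 5)²) + 17) = -323/7 + ((-3 + (-1)²) + 17) = -323/7 + ((-3 + 1) + 17) = -323/7 + (-2 + 17) = -323/7 + 15 = -218/7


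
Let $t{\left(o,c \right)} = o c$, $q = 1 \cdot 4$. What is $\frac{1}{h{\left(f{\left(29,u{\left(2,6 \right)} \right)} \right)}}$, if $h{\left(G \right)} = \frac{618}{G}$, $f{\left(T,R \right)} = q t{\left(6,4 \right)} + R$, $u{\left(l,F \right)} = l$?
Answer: $\frac{49}{309} \approx 0.15858$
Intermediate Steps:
$q = 4$
$t{\left(o,c \right)} = c o$
$f{\left(T,R \right)} = 96 + R$ ($f{\left(T,R \right)} = 4 \cdot 4 \cdot 6 + R = 4 \cdot 24 + R = 96 + R$)
$\frac{1}{h{\left(f{\left(29,u{\left(2,6 \right)} \right)} \right)}} = \frac{1}{618 \frac{1}{96 + 2}} = \frac{1}{618 \cdot \frac{1}{98}} = \frac{1}{\frac{309}{49}} = \frac{49}{309}$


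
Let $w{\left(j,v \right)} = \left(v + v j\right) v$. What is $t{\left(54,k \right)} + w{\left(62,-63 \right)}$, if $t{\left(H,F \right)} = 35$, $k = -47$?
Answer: $250082$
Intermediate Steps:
$w{\left(j,v \right)} = v \left(v + j v\right)$ ($w{\left(j,v \right)} = \left(v + j v\right) v = v \left(v + j v\right)$)
$t{\left(54,k \right)} + w{\left(62,-63 \right)} = 35 + \left(-63\right)^{2} \left(1 + 62\right) = 35 + 3969 \cdot 63 = 35 + 250047 = 250082$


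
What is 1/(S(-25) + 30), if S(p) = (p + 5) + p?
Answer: -1/15 ≈ -0.066667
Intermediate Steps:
S(p) = 5 + 2*p (S(p) = (5 + p) + p = 5 + 2*p)
1/(S(-25) + 30) = 1/((5 + 2*(-25)) + 30) = 1/((5 - 50) + 30) = 1/(-45 + 30) = 1/(-15) = -1/15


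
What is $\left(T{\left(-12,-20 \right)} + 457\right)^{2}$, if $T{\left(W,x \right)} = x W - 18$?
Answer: $461041$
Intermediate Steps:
$T{\left(W,x \right)} = -18 + W x$ ($T{\left(W,x \right)} = W x - 18 = -18 + W x$)
$\left(T{\left(-12,-20 \right)} + 457\right)^{2} = \left(\left(-18 - -240\right) + 457\right)^{2} = \left(\left(-18 + 240\right) + 457\right)^{2} = \left(222 + 457\right)^{2} = 679^{2} = 461041$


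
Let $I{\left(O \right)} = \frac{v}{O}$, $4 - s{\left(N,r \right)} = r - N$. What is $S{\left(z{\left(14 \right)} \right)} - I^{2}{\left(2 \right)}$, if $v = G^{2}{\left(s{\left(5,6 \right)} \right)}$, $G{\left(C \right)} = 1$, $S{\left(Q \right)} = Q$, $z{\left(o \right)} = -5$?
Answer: $- \frac{21}{4} \approx -5.25$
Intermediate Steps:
$s{\left(N,r \right)} = 4 + N - r$ ($s{\left(N,r \right)} = 4 - \left(r - N\right) = 4 + \left(N - r\right) = 4 + N - r$)
$v = 1$ ($v = 1^{2} = 1$)
$I{\left(O \right)} = \frac{1}{O}$ ($I{\left(O \right)} = 1 \frac{1}{O} = \frac{1}{O}$)
$S{\left(z{\left(14 \right)} \right)} - I^{2}{\left(2 \right)} = -5 - \left(\frac{1}{2}\right)^{2} = -5 - \frac{1}{4} = - \frac{21}{4}$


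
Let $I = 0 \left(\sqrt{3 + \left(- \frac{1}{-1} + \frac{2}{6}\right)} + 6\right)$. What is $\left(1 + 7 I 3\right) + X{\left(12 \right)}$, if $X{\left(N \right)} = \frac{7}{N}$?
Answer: $\frac{19}{12} \approx 1.5833$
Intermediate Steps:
$I = 0$ ($I = 0 \left(\sqrt{3 + \left(\left(-1\right) \left(-1\right) + 2 \cdot \frac{1}{6}\right)} + 6\right) = 0 \left(\sqrt{3 + \left(1 + \frac{1}{3}\right)} + 6\right) = 0 \left(\sqrt{3 + \frac{4}{3}} + 6\right) = 0 \left(\sqrt{\frac{13}{3}} + 6\right) = 0 \left(\frac{\sqrt{39}}{3} + 6\right) = 0 \left(6 + \frac{\sqrt{39}}{3}\right) = 0$)
$\left(1 + 7 I 3\right) + X{\left(12 \right)} = \left(1 + 7 \cdot 0 \cdot 3\right) + \frac{7}{12} = \left(1 + 0 \cdot 3\right) + 7 \cdot \frac{1}{12} = \left(1 + 0\right) + \frac{7}{12} = 1 + \frac{7}{12} = \frac{19}{12}$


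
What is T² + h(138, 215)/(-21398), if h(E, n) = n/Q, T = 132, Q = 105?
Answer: 7829613749/449358 ≈ 17424.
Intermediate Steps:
h(E, n) = n/105
T² + h(138, 215)/(-21398) = 132² + ((1/105)*215)/(-21398) = 17424 + (43/21)*(-1/21398) = 17424 - 43/449358 = 7829613749/449358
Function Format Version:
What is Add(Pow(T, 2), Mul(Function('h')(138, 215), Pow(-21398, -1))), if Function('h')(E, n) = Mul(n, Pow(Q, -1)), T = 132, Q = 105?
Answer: Rational(7829613749, 449358) ≈ 17424.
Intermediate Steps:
Function('h')(E, n) = Mul(Rational(1, 105), n) (Function('h')(E, n) = Mul(n, Pow(105, -1)) = Mul(n, Rational(1, 105)) = Mul(Rational(1, 105), n))
Add(Pow(T, 2), Mul(Function('h')(138, 215), Pow(-21398, -1))) = Add(Pow(132, 2), Mul(Mul(Rational(1, 105), 215), Pow(-21398, -1))) = Add(17424, Mul(Rational(43, 21), Rational(-1, 21398))) = Add(17424, Rational(-43, 449358)) = Rational(7829613749, 449358)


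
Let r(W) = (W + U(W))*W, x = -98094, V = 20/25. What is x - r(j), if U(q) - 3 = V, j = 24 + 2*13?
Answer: -100784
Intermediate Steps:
j = 50 (j = 24 + 26 = 50)
V = 4/5 (V = 20*(1/25) = 4/5 ≈ 0.80000)
U(q) = 19/5 (U(q) = 3 + 4/5 = 19/5)
r(W) = W*(19/5 + W) (r(W) = (W + 19/5)*W = (19/5 + W)*W = W*(19/5 + W))
x - r(j) = -98094 - 50*(19 + 5*50)/5 = -98094 - 50*(19 + 250)/5 = -98094 - 50*269/5 = -98094 - 1*2690 = -98094 - 2690 = -100784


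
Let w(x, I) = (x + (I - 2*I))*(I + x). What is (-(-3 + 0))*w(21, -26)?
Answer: -705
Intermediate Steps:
w(x, I) = (I + x)*(x - I) (w(x, I) = (x - I)*(I + x) = (I + x)*(x - I))
(-(-3 + 0))*w(21, -26) = (-(-3 + 0))*(21² - 1*(-26)²) = (-1*(-3))*(441 - 1*676) = 3*(441 - 676) = 3*(-235) = -705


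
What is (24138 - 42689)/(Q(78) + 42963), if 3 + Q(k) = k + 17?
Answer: -18551/43055 ≈ -0.43087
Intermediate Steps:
Q(k) = 14 + k (Q(k) = -3 + (k + 17) = -3 + (17 + k) = 14 + k)
(24138 - 42689)/(Q(78) + 42963) = (24138 - 42689)/((14 + 78) + 42963) = -18551/(92 + 42963) = -18551/43055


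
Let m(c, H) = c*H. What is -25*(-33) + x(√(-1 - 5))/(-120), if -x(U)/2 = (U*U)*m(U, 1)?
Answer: 825 - I*√6/10 ≈ 825.0 - 0.24495*I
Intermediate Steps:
m(c, H) = H*c
x(U) = -2*U³ (x(U) = -2*U*U*1*U = -2*U²*U = -2*U³)
-25*(-33) + x(√(-1 - 5))/(-120) = -25*(-33) - 2*(-1 - 5)^(3/2)/(-120) = 825 - 2*(-6*I*√6)*(-1/120) = 825 - (-12)*I*√6*(-1/120) = 825 + (12*I*√6)*(-1/120) = 825 - I*√6/10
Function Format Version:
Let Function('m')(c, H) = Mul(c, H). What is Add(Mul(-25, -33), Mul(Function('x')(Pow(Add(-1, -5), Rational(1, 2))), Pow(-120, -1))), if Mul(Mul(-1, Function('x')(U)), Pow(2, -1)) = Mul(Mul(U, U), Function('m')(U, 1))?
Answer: Add(825, Mul(Rational(-1, 10), I, Pow(6, Rational(1, 2)))) ≈ Add(825.00, Mul(-0.24495, I))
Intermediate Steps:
Function('m')(c, H) = Mul(H, c)
Function('x')(U) = Mul(-2, Pow(U, 3)) (Function('x')(U) = Mul(-2, Mul(Mul(U, U), Mul(1, U))) = Mul(-2, Mul(Pow(U, 2), U)) = Mul(-2, Pow(U, 3)))
Add(Mul(-25, -33), Mul(Function('x')(Pow(Add(-1, -5), Rational(1, 2))), Pow(-120, -1))) = Add(Mul(-25, -33), Mul(Mul(-2, Pow(Pow(Add(-1, -5), Rational(1, 2)), 3)), Pow(-120, -1))) = Add(825, Mul(Mul(-2, Pow(Pow(-6, Rational(1, 2)), 3)), Rational(-1, 120))) = Add(825, Mul(Mul(-2, Pow(Mul(I, Pow(6, Rational(1, 2))), 3)), Rational(-1, 120))) = Add(825, Mul(Mul(-2, Mul(-6, I, Pow(6, Rational(1, 2)))), Rational(-1, 120))) = Add(825, Mul(Mul(12, I, Pow(6, Rational(1, 2))), Rational(-1, 120))) = Add(825, Mul(Rational(-1, 10), I, Pow(6, Rational(1, 2))))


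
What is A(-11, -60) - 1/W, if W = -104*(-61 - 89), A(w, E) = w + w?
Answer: -343201/15600 ≈ -22.000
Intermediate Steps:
A(w, E) = 2*w
W = 15600 (W = -104*(-150) = 15600)
A(-11, -60) - 1/W = 2*(-11) - 1/15600 = -22 - 1*1/15600 = -22 - 1/15600 = -343201/15600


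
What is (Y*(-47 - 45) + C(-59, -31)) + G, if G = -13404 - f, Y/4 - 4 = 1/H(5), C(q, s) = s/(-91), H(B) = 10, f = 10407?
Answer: -11520354/455 ≈ -25319.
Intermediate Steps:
C(q, s) = -s/91 (C(q, s) = s*(-1/91) = -s/91)
Y = 82/5 (Y = 16 + 4/10 = 16 + 4*(1/10) = 16 + 2/5 = 82/5 ≈ 16.400)
G = -23811 (G = -13404 - 1*10407 = -13404 - 10407 = -23811)
(Y*(-47 - 45) + C(-59, -31)) + G = (82*(-47 - 45)/5 - 1/91*(-31)) - 23811 = ((82/5)*(-92) + 31/91) - 23811 = (-7544/5 + 31/91) - 23811 = -686349/455 - 23811 = -11520354/455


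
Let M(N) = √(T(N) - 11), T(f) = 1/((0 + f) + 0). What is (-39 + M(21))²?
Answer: (819 - I*√4830)²/441 ≈ 1510.0 - 258.14*I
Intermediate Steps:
T(f) = 1/f (T(f) = 1/(f + 0) = 1/f)
M(N) = √(-11 + 1/N) (M(N) = √(1/N - 11) = √(-11 + 1/N))
(-39 + M(21))² = (-39 + √(-11 + 1/21))² = (-39 + √(-230/21))² = (-39 + I*√4830/21)²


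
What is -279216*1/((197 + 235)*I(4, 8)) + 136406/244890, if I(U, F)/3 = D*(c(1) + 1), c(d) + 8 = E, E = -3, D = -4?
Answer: -946079/195912 ≈ -4.8291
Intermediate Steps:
c(d) = -11 (c(d) = -8 - 3 = -11)
I(U, F) = 120 (I(U, F) = 3*(-4*(-11 + 1)) = 3*(-4*(-10)) = 3*40 = 120)
-279216*1/((197 + 235)*I(4, 8)) + 136406/244890 = -279216*1/(120*(197 + 235)) + 136406/244890 = -279216/(120*432) + 136406*(1/244890) = -279216/51840 + 68203/122445 = -279216*1/51840 + 68203/122445 = -1939/360 + 68203/122445 = -946079/195912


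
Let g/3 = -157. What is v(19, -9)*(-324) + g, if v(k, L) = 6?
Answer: -2415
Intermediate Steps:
g = -471 (g = 3*(-157) = -471)
v(19, -9)*(-324) + g = 6*(-324) - 471 = -1944 - 471 = -2415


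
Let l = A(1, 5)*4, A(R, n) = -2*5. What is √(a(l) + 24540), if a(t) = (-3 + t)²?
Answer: √26389 ≈ 162.45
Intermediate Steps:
A(R, n) = -10
l = -40 (l = -10*4 = -40)
√(a(l) + 24540) = √((-3 - 40)² + 24540) = √((-43)² + 24540) = √(1849 + 24540) = √26389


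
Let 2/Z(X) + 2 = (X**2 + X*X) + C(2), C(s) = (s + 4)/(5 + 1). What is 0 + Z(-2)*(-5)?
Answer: -10/7 ≈ -1.4286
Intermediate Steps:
C(s) = 2/3 + s/6 (C(s) = (4 + s)/6 = (4 + s)*(1/6) = 2/3 + s/6)
Z(X) = 2/(-1 + 2*X**2) (Z(X) = 2/(-2 + ((X**2 + X*X) + (2/3 + (1/6)*2))) = 2/(-2 + ((X**2 + X**2) + (2/3 + 1/3))) = 2/(-2 + (2*X**2 + 1)) = 2/(-2 + (1 + 2*X**2)) = 2/(-1 + 2*X**2))
0 + Z(-2)*(-5) = 0 + (2/(-1 + 2*(-2)**2))*(-5) = 0 + (2/(-1 + 2*4))*(-5) = 0 + (2/(-1 + 8))*(-5) = 0 + (2/7)*(-5) = 0 - 10/7 = -10/7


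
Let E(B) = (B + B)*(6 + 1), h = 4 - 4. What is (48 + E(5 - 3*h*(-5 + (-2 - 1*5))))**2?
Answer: 13924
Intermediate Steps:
h = 0
E(B) = 14*B (E(B) = (2*B)*7 = 14*B)
(48 + E(5 - 3*h*(-5 + (-2 - 1*5))))**2 = (48 + 14*(5 - 0*(-5 + (-2 - 1*5))))**2 = (48 + 14*(5 - 0*(-5 + (-2 - 5))))**2 = (48 + 14*(5 - 0*(-5 - 7)))**2 = (48 + 14*(5 - 0*(-12)))**2 = (48 + 14*(5 - 3*0))**2 = (48 + 14*(5 + 0))**2 = (48 + 14*5)**2 = (48 + 70)**2 = 118**2 = 13924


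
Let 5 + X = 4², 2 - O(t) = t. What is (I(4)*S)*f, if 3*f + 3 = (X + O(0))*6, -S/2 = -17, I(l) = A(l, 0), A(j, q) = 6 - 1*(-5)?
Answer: 9350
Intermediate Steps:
A(j, q) = 11 (A(j, q) = 6 + 5 = 11)
I(l) = 11
S = 34 (S = -2*(-17) = 34)
O(t) = 2 - t
X = 11 (X = -5 + 4² = -5 + 16 = 11)
f = 25 (f = -1 + ((11 + (2 - 1*0))*6)/3 = -1 + ((11 + (2 + 0))*6)/3 = -1 + ((11 + 2)*6)/3 = -1 + (13*6)/3 = -1 + (⅓)*78 = -1 + 26 = 25)
(I(4)*S)*f = (11*34)*25 = 374*25 = 9350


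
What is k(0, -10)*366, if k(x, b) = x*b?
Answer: 0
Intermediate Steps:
k(x, b) = b*x
k(0, -10)*366 = -10*0*366 = 0*366 = 0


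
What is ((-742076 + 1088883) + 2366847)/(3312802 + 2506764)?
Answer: 1356827/2909783 ≈ 0.46630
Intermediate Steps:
((-742076 + 1088883) + 2366847)/(3312802 + 2506764) = (346807 + 2366847)/5819566 = 2713654*(1/5819566) = 1356827/2909783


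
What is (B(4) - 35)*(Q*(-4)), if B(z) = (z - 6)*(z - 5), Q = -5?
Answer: -660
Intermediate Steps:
B(z) = (-6 + z)*(-5 + z)
(B(4) - 35)*(Q*(-4)) = ((30 + 4² - 11*4) - 35)*(-5*(-4)) = ((30 + 16 - 44) - 35)*20 = (2 - 35)*20 = -33*20 = -660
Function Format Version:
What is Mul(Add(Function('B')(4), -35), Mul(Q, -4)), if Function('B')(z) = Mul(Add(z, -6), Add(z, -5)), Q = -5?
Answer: -660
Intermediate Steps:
Function('B')(z) = Mul(Add(-6, z), Add(-5, z))
Mul(Add(Function('B')(4), -35), Mul(Q, -4)) = Mul(Add(Add(30, Pow(4, 2), Mul(-11, 4)), -35), Mul(-5, -4)) = Mul(Add(Add(30, 16, -44), -35), 20) = Mul(Add(2, -35), 20) = Mul(-33, 20) = -660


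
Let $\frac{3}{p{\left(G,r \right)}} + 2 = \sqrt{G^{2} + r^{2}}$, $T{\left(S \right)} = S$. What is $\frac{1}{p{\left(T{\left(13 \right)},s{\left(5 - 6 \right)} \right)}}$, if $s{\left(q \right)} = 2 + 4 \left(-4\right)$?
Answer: $- \frac{2}{3} + \frac{\sqrt{365}}{3} \approx 5.7017$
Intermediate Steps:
$s{\left(q \right)} = -14$ ($s{\left(q \right)} = 2 - 16 = -14$)
$p{\left(G,r \right)} = \frac{3}{-2 + \sqrt{G^{2} + r^{2}}}$
$\frac{1}{p{\left(T{\left(13 \right)},s{\left(5 - 6 \right)} \right)}} = \frac{1}{3 \frac{1}{-2 + \sqrt{13^{2} + \left(-14\right)^{2}}}} = \frac{1}{3 \frac{1}{-2 + \sqrt{169 + 196}}} = \frac{1}{3 \frac{1}{-2 + \sqrt{365}}} = - \frac{2}{3} + \frac{\sqrt{365}}{3}$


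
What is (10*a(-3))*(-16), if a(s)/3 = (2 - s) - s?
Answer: -3840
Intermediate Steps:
a(s) = 6 - 6*s (a(s) = 3*((2 - s) - s) = 3*(2 - 2*s) = 6 - 6*s)
(10*a(-3))*(-16) = (10*(6 - 6*(-3)))*(-16) = (10*(6 + 18))*(-16) = (10*24)*(-16) = 240*(-16) = -3840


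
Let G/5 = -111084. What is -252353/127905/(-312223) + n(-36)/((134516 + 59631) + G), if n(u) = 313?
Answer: -12408449995726/14427394919223495 ≈ -0.00086006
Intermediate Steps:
G = -555420 (G = 5*(-111084) = -555420)
-252353/127905/(-312223) + n(-36)/((134516 + 59631) + G) = -252353/127905/(-312223) + 313/((134516 + 59631) - 555420) = -252353*1/127905*(-1/312223) + 313/(194147 - 555420) = -252353/127905*(-1/312223) + 313/(-361273) = 252353/39934882815 + 313*(-1/361273) = 252353/39934882815 - 313/361273 = -12408449995726/14427394919223495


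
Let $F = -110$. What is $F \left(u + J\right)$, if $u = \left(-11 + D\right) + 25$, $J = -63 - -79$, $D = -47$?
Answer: $1870$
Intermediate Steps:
$J = 16$ ($J = -63 + 79 = 16$)
$u = -33$ ($u = \left(-11 - 47\right) + 25 = -58 + 25 = -33$)
$F \left(u + J\right) = - 110 \left(-33 + 16\right) = \left(-110\right) \left(-17\right) = 1870$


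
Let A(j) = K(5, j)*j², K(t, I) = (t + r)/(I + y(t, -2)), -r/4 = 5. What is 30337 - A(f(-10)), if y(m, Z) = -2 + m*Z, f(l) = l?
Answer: 332957/11 ≈ 30269.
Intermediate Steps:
y(m, Z) = -2 + Z*m
r = -20 (r = -4*5 = -20)
K(t, I) = (-20 + t)/(-2 + I - 2*t) (K(t, I) = (t - 20)/(I + (-2 - 2*t)) = (-20 + t)/(-2 + I - 2*t))
A(j) = 15*j²/(12 - j) (A(j) = ((20 - 1*5)/(2 - j + 2*5))*j² = ((20 - 5)/(2 - j + 10))*j² = (15/(12 - j))*j² = 15*j²/(12 - j))
30337 - A(f(-10)) = 30337 - (-15)*(-10)²/(-12 - 10) = 30337 - (-15)*100/(-22) = 30337 - (-15)*100*(-1)/22 = 30337 - 1*750/11 = 30337 - 750/11 = 332957/11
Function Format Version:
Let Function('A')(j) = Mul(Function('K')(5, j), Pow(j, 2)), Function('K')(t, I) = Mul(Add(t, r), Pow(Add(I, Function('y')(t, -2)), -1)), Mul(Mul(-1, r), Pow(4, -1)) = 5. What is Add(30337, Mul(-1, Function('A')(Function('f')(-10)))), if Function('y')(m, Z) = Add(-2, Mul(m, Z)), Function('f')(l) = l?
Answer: Rational(332957, 11) ≈ 30269.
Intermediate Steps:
Function('y')(m, Z) = Add(-2, Mul(Z, m))
r = -20 (r = Mul(-4, 5) = -20)
Function('K')(t, I) = Mul(Pow(Add(-2, I, Mul(-2, t)), -1), Add(-20, t)) (Function('K')(t, I) = Mul(Add(t, -20), Pow(Add(I, Add(-2, Mul(-2, t))), -1)) = Mul(Add(-20, t), Pow(Add(-2, I, Mul(-2, t)), -1)) = Mul(Pow(Add(-2, I, Mul(-2, t)), -1), Add(-20, t)))
Function('A')(j) = Mul(15, Pow(j, 2), Pow(Add(12, Mul(-1, j)), -1)) (Function('A')(j) = Mul(Mul(Pow(Add(2, Mul(-1, j), Mul(2, 5)), -1), Add(20, Mul(-1, 5))), Pow(j, 2)) = Mul(Mul(Pow(Add(2, Mul(-1, j), 10), -1), Add(20, -5)), Pow(j, 2)) = Mul(Mul(Pow(Add(12, Mul(-1, j)), -1), 15), Pow(j, 2)) = Mul(Mul(15, Pow(Add(12, Mul(-1, j)), -1)), Pow(j, 2)) = Mul(15, Pow(j, 2), Pow(Add(12, Mul(-1, j)), -1)))
Add(30337, Mul(-1, Function('A')(Function('f')(-10)))) = Add(30337, Mul(-1, Mul(-15, Pow(-10, 2), Pow(Add(-12, -10), -1)))) = Add(30337, Mul(-1, Mul(-15, 100, Pow(-22, -1)))) = Add(30337, Mul(-1, Mul(-15, 100, Rational(-1, 22)))) = Add(30337, Mul(-1, Rational(750, 11))) = Add(30337, Rational(-750, 11)) = Rational(332957, 11)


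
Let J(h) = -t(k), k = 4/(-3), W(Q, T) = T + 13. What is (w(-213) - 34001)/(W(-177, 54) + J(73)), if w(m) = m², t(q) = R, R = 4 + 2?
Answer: 11368/61 ≈ 186.36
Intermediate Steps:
W(Q, T) = 13 + T
k = -4/3 (k = 4*(-⅓) = -4/3 ≈ -1.3333)
R = 6
t(q) = 6
J(h) = -6 (J(h) = -1*6 = -6)
(w(-213) - 34001)/(W(-177, 54) + J(73)) = ((-213)² - 34001)/((13 + 54) - 6) = (45369 - 34001)/(67 - 6) = 11368/61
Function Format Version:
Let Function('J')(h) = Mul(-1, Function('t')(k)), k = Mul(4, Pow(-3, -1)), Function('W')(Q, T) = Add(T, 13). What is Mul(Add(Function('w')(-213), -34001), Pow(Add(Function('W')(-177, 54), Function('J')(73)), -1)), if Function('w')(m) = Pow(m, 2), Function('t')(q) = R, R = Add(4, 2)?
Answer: Rational(11368, 61) ≈ 186.36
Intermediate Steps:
Function('W')(Q, T) = Add(13, T)
k = Rational(-4, 3) (k = Mul(4, Rational(-1, 3)) = Rational(-4, 3) ≈ -1.3333)
R = 6
Function('t')(q) = 6
Function('J')(h) = -6 (Function('J')(h) = Mul(-1, 6) = -6)
Mul(Add(Function('w')(-213), -34001), Pow(Add(Function('W')(-177, 54), Function('J')(73)), -1)) = Mul(Add(Pow(-213, 2), -34001), Pow(Add(Add(13, 54), -6), -1)) = Mul(Add(45369, -34001), Pow(Add(67, -6), -1)) = Mul(11368, Pow(61, -1)) = Mul(11368, Rational(1, 61)) = Rational(11368, 61)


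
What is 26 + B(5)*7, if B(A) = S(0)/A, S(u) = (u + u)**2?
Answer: 26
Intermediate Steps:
S(u) = 4*u**2 (S(u) = (2*u)**2 = 4*u**2)
B(A) = 0 (B(A) = (4*0**2)/A = (4*0)/A = 0/A = 0)
26 + B(5)*7 = 26 + 0*7 = 26 + 0 = 26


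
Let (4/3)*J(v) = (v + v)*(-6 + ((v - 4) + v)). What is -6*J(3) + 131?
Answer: 239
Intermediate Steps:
J(v) = 3*v*(-10 + 2*v)/2 (J(v) = 3*((v + v)*(-6 + ((v - 4) + v)))/4 = 3*((2*v)*(-6 + ((-4 + v) + v)))/4 = 3*((2*v)*(-6 + (-4 + 2*v)))/4 = 3*((2*v)*(-10 + 2*v))/4 = 3*(2*v*(-10 + 2*v))/4 = 3*v*(-10 + 2*v)/2)
-6*J(3) + 131 = -18*3*(-5 + 3) + 131 = -18*3*(-2) + 131 = -6*(-18) + 131 = 108 + 131 = 239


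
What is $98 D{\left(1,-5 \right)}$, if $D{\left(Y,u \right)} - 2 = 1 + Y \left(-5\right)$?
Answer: $-196$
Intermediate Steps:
$D{\left(Y,u \right)} = 3 - 5 Y$ ($D{\left(Y,u \right)} = 2 + \left(1 + Y \left(-5\right)\right) = 2 - \left(-1 + 5 Y\right) = 3 - 5 Y$)
$98 D{\left(1,-5 \right)} = 98 \left(3 - 5\right) = 98 \left(-2\right) = -196$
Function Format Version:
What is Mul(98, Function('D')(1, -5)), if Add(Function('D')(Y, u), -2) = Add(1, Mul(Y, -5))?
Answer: -196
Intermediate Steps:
Function('D')(Y, u) = Add(3, Mul(-5, Y)) (Function('D')(Y, u) = Add(2, Add(1, Mul(Y, -5))) = Add(2, Add(1, Mul(-5, Y))) = Add(3, Mul(-5, Y)))
Mul(98, Function('D')(1, -5)) = Mul(98, Add(3, Mul(-5, 1))) = Mul(98, Add(3, -5)) = Mul(98, -2) = -196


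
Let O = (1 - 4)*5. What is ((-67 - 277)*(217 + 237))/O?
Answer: 156176/15 ≈ 10412.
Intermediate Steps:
O = -15 (O = -3*5 = -15)
((-67 - 277)*(217 + 237))/O = ((-67 - 277)*(217 + 237))/(-15) = -344*454*(-1/15) = -156176*(-1/15) = 156176/15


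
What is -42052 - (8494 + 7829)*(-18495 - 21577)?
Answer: 654053204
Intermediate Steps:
-42052 - (8494 + 7829)*(-18495 - 21577) = -42052 - 16323*(-40072) = -42052 - 1*(-654095256) = -42052 + 654095256 = 654053204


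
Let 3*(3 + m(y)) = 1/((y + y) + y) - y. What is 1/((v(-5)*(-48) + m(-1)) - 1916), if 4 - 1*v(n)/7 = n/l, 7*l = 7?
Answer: -9/44485 ≈ -0.00020232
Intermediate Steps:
l = 1 (l = (⅐)*7 = 1)
v(n) = 28 - 7*n (v(n) = 28 - 7*n/1 = 28 - 7*n)
m(y) = -3 - y/3 + 1/(9*y) (m(y) = -3 + (1/((y + y) + y) - y)/3 = -3 + (1/(2*y + y) - y)/3 = -3 + (1/(3*y) - y)/3 = -3 + (-y + 1/(3*y))/3 = -3 + (-y/3 + 1/(9*y)) = -3 - y/3 + 1/(9*y))
1/((v(-5)*(-48) + m(-1)) - 1916) = 1/(((28 - 7*(-5))*(-48) + (-3 - ⅓*(-1) + (⅑)/(-1))) - 1916) = 1/(((28 + 35)*(-48) + (-3 + ⅓ + (⅑)*(-1))) - 1916) = 1/((63*(-48) + (-3 + ⅓ - ⅑)) - 1916) = 1/((-3024 - 25/9) - 1916) = 1/(-27241/9 - 1916) = 1/(-44485/9) = -9/44485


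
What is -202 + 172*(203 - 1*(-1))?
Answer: 34886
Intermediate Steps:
-202 + 172*(203 - 1*(-1)) = -202 + 172*(203 + 1) = -202 + 172*204 = -202 + 35088 = 34886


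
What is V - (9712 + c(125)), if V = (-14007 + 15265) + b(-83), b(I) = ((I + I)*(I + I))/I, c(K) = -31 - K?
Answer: -8630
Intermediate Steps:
b(I) = 4*I (b(I) = ((2*I)*(2*I))/I = (4*I**2)/I = 4*I)
V = 926 (V = (-14007 + 15265) + 4*(-83) = 1258 - 332 = 926)
V - (9712 + c(125)) = 926 - (9712 + (-31 - 1*125)) = 926 - (9712 + (-31 - 125)) = 926 - (9712 - 156) = 926 - 1*9556 = 926 - 9556 = -8630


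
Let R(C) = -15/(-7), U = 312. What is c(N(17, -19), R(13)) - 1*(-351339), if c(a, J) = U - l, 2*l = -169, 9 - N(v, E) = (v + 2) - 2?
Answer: 703471/2 ≈ 3.5174e+5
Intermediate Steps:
N(v, E) = 9 - v (N(v, E) = 9 - ((v + 2) - 2) = 9 - ((2 + v) - 2) = 9 - v)
l = -169/2 (l = (1/2)*(-169) = -169/2 ≈ -84.500)
R(C) = 15/7 (R(C) = -15*(-1/7) = 15/7)
c(a, J) = 793/2 (c(a, J) = 312 - 1*(-169/2) = 312 + 169/2 = 793/2)
c(N(17, -19), R(13)) - 1*(-351339) = 793/2 - 1*(-351339) = 793/2 + 351339 = 703471/2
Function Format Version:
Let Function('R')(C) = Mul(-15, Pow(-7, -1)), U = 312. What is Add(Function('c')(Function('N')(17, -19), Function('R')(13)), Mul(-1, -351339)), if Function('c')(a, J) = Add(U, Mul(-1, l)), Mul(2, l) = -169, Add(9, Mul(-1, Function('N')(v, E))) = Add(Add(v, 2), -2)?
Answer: Rational(703471, 2) ≈ 3.5174e+5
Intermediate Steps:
Function('N')(v, E) = Add(9, Mul(-1, v)) (Function('N')(v, E) = Add(9, Mul(-1, Add(Add(v, 2), -2))) = Add(9, Mul(-1, Add(Add(2, v), -2))) = Add(9, Mul(-1, v)))
l = Rational(-169, 2) (l = Mul(Rational(1, 2), -169) = Rational(-169, 2) ≈ -84.500)
Function('R')(C) = Rational(15, 7) (Function('R')(C) = Mul(-15, Rational(-1, 7)) = Rational(15, 7))
Function('c')(a, J) = Rational(793, 2) (Function('c')(a, J) = Add(312, Mul(-1, Rational(-169, 2))) = Add(312, Rational(169, 2)) = Rational(793, 2))
Add(Function('c')(Function('N')(17, -19), Function('R')(13)), Mul(-1, -351339)) = Add(Rational(793, 2), Mul(-1, -351339)) = Add(Rational(793, 2), 351339) = Rational(703471, 2)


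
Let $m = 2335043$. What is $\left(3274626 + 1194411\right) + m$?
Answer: $6804080$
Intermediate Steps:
$\left(3274626 + 1194411\right) + m = \left(3274626 + 1194411\right) + 2335043 = 4469037 + 2335043 = 6804080$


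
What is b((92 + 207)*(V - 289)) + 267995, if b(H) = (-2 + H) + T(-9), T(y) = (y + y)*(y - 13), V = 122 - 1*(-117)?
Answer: 253439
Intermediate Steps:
V = 239 (V = 122 + 117 = 239)
T(y) = 2*y*(-13 + y) (T(y) = (2*y)*(-13 + y) = 2*y*(-13 + y))
b(H) = 394 + H (b(H) = (-2 + H) + 2*(-9)*(-13 - 9) = (-2 + H) + 2*(-9)*(-22) = (-2 + H) + 396 = 394 + H)
b((92 + 207)*(V - 289)) + 267995 = (394 + (92 + 207)*(239 - 289)) + 267995 = (394 + 299*(-50)) + 267995 = (394 - 14950) + 267995 = -14556 + 267995 = 253439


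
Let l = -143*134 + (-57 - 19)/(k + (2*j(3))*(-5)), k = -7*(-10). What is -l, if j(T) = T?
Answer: 191639/10 ≈ 19164.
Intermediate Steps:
k = 70
l = -191639/10 (l = -143*134 + (-57 - 19)/(70 + (2*3)*(-5)) = -19162 - 76/(70 + 6*(-5)) = -19162 - 76/(70 - 30) = -19162 - 76/40 = -19162 - 76*1/40 = -19162 - 19/10 = -191639/10 ≈ -19164.)
-l = -1*(-191639/10) = 191639/10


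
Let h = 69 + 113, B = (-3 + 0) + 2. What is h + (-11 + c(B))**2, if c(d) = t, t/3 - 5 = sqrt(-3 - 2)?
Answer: 153 + 24*I*sqrt(5) ≈ 153.0 + 53.666*I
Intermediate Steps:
B = -1 (B = -3 + 2 = -1)
t = 15 + 3*I*sqrt(5) (t = 15 + 3*sqrt(-3 - 2) = 15 + 3*sqrt(-5) = 15 + 3*(I*sqrt(5)) = 15 + 3*I*sqrt(5) ≈ 15.0 + 6.7082*I)
c(d) = 15 + 3*I*sqrt(5)
h = 182
h + (-11 + c(B))**2 = 182 + (-11 + (15 + 3*I*sqrt(5)))**2 = 182 + (4 + 3*I*sqrt(5))**2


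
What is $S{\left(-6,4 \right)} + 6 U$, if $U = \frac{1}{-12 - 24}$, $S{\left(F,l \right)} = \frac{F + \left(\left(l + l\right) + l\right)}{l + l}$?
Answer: $\frac{7}{12} \approx 0.58333$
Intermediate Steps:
$S{\left(F,l \right)} = \frac{F + 3 l}{2 l}$ ($S{\left(F,l \right)} = \frac{F + \left(2 l + l\right)}{2 l} = \left(F + 3 l\right) \frac{1}{2 l} = \frac{F + 3 l}{2 l}$)
$U = - \frac{1}{36}$ ($U = \frac{1}{-36} = - \frac{1}{36} \approx -0.027778$)
$S{\left(-6,4 \right)} + 6 U = \frac{-6 + 3 \cdot 4}{2 \cdot 4} + 6 \left(- \frac{1}{36}\right) = \frac{1}{2} \cdot \frac{1}{4} \left(-6 + 12\right) - \frac{1}{6} = \frac{1}{2} \cdot \frac{1}{4} \cdot 6 - \frac{1}{6} = \frac{3}{4} - \frac{1}{6} = \frac{7}{12}$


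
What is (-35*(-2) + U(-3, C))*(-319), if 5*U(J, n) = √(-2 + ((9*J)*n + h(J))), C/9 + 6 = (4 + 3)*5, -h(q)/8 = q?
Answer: -22330 - 319*I*√281 ≈ -22330.0 - 5347.4*I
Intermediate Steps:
h(q) = -8*q
C = 261 (C = -54 + 9*((4 + 3)*5) = -54 + 9*(7*5) = -54 + 9*35 = -54 + 315 = 261)
U(J, n) = √(-2 - 8*J + 9*J*n)/5 (U(J, n) = √(-2 + ((9*J)*n - 8*J))/5 = √(-2 + (9*J*n - 8*J))/5 = √(-2 + (-8*J + 9*J*n))/5 = √(-2 - 8*J + 9*J*n)/5)
(-35*(-2) + U(-3, C))*(-319) = (-35*(-2) + √(-2 - 8*(-3) + 9*(-3)*261)/5)*(-319) = (70 + √(-2 + 24 - 7047)/5)*(-319) = (70 + √(-7025)/5)*(-319) = (70 + (5*I*√281)/5)*(-319) = (70 + I*√281)*(-319) = -22330 - 319*I*√281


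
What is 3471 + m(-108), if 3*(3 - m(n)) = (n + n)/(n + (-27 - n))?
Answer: 10414/3 ≈ 3471.3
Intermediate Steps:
m(n) = 3 + 2*n/81 (m(n) = 3 - (n + n)/(3*(n + (-27 - n))) = 3 - 2*n/(3*(-27)) = 3 - 2*n*(-1)/(3*27) = 3 - (-2)*n/81 = 3 + 2*n/81)
3471 + m(-108) = 3471 + (3 + (2/81)*(-108)) = 3471 + (3 - 8/3) = 3471 + ⅓ = 10414/3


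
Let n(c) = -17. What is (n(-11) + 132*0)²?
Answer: 289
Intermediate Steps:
(n(-11) + 132*0)² = (-17 + 132*0)² = (-17 + 0)² = (-17)² = 289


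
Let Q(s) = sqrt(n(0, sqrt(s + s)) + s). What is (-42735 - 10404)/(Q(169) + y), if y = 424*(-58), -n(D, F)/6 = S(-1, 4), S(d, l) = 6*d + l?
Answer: 435598096/201588761 + 17713*sqrt(181)/201588761 ≈ 2.1620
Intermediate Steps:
S(d, l) = l + 6*d
n(D, F) = 12 (n(D, F) = -6*(4 + 6*(-1)) = -6*(4 - 6) = -6*(-2) = 12)
Q(s) = sqrt(12 + s)
y = -24592
(-42735 - 10404)/(Q(169) + y) = (-42735 - 10404)/(sqrt(12 + 169) - 24592) = -53139/(sqrt(181) - 24592) = -53139/(-24592 + sqrt(181))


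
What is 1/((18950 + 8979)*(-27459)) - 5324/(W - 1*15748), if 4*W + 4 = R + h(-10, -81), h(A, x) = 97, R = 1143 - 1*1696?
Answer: 4082988420301/12165372945693 ≈ 0.33562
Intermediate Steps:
R = -553 (R = 1143 - 1696 = -553)
W = -115 (W = -1 + (-553 + 97)/4 = -1 + (1/4)*(-456) = -1 - 114 = -115)
1/((18950 + 8979)*(-27459)) - 5324/(W - 1*15748) = 1/((18950 + 8979)*(-27459)) - 5324/(-115 - 1*15748) = -1/27459/27929 - 5324/(-115 - 15748) = (1/27929)*(-1/27459) - 5324/(-15863) = -1/766902411 - 5324*(-1/15863) = -1/766902411 + 5324/15863 = 4082988420301/12165372945693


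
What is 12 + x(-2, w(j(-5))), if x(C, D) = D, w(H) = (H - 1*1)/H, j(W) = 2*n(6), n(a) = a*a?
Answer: 935/72 ≈ 12.986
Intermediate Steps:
n(a) = a**2
j(W) = 72 (j(W) = 2*6**2 = 2*36 = 72)
w(H) = (-1 + H)/H (w(H) = (H - 1)/H = (-1 + H)/H)
12 + x(-2, w(j(-5))) = 12 + (-1 + 72)/72 = 12 + (1/72)*71 = 12 + 71/72 = 935/72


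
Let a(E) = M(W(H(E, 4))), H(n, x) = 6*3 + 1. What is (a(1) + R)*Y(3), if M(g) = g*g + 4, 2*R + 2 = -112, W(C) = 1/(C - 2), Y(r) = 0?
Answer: 0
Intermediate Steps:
H(n, x) = 19 (H(n, x) = 18 + 1 = 19)
W(C) = 1/(-2 + C)
R = -57 (R = -1 + (½)*(-112) = -1 - 56 = -57)
M(g) = 4 + g² (M(g) = g² + 4 = 4 + g²)
a(E) = 1157/289 (a(E) = 4 + (1/(-2 + 19))² = 4 + (1/17)² = 4 + 1/289 = 1157/289)
(a(1) + R)*Y(3) = (1157/289 - 57)*0 = -15316/289*0 = 0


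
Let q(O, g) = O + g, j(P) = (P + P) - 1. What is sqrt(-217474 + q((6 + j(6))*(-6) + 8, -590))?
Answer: I*sqrt(218158) ≈ 467.07*I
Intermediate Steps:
j(P) = -1 + 2*P (j(P) = 2*P - 1 = -1 + 2*P)
sqrt(-217474 + q((6 + j(6))*(-6) + 8, -590)) = sqrt(-217474 + (((6 + (-1 + 2*6))*(-6) + 8) - 590)) = sqrt(-217474 + (((6 + (-1 + 12))*(-6) + 8) - 590)) = sqrt(-217474 + (((6 + 11)*(-6) + 8) - 590)) = sqrt(-217474 + ((17*(-6) + 8) - 590)) = sqrt(-217474 + ((-102 + 8) - 590)) = sqrt(-217474 + (-94 - 590)) = sqrt(-217474 - 684) = sqrt(-218158) = I*sqrt(218158)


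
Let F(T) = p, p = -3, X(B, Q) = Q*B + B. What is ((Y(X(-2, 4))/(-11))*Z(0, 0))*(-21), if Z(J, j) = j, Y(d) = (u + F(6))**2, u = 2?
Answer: 0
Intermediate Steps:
X(B, Q) = B + B*Q (X(B, Q) = B*Q + B = B + B*Q)
F(T) = -3
Y(d) = 1 (Y(d) = (2 - 3)**2 = (-1)**2 = 1)
((Y(X(-2, 4))/(-11))*Z(0, 0))*(-21) = ((1/(-11))*0)*(-21) = ((1*(-1/11))*0)*(-21) = -1/11*0*(-21) = 0*(-21) = 0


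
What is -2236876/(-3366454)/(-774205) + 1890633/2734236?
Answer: 821266486491497429/1187718176993313420 ≈ 0.69147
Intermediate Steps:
-2236876/(-3366454)/(-774205) + 1890633/2734236 = -2236876*(-1/3366454)*(-1/774205) + 1890633*(1/2734236) = (1118438/1683227)*(-1/774205) + 630211/911412 = -1118438/1303162759535 + 630211/911412 = 821266486491497429/1187718176993313420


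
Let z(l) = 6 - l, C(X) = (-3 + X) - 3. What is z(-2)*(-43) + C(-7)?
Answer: -357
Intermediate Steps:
C(X) = -6 + X
z(-2)*(-43) + C(-7) = (6 - 1*(-2))*(-43) + (-6 - 7) = (6 + 2)*(-43) - 13 = 8*(-43) - 13 = -344 - 13 = -357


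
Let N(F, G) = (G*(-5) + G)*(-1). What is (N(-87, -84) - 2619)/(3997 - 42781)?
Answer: 985/12928 ≈ 0.076191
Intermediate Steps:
N(F, G) = 4*G (N(F, G) = (-5*G + G)*(-1) = -4*G*(-1) = 4*G)
(N(-87, -84) - 2619)/(3997 - 42781) = (4*(-84) - 2619)/(3997 - 42781) = (-336 - 2619)/(-38784) = -2955*(-1/38784) = 985/12928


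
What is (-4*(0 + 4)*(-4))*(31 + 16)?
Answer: 3008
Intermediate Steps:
(-4*(0 + 4)*(-4))*(31 + 16) = (-4*4*(-4))*47 = -16*(-4)*47 = 64*47 = 3008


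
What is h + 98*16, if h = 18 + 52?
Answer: 1638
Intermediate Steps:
h = 70
h + 98*16 = 70 + 98*16 = 70 + 1568 = 1638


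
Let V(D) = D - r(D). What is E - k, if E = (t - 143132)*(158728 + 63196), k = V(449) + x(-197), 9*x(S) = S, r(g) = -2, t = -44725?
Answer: -375209795674/9 ≈ -4.1690e+10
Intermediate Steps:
x(S) = S/9
V(D) = 2 + D (V(D) = D - 1*(-2) = D + 2 = 2 + D)
k = 3862/9 (k = (2 + 449) + (⅑)*(-197) = 451 - 197/9 = 3862/9 ≈ 429.11)
E = -41689976868 (E = (-44725 - 143132)*(158728 + 63196) = -187857*221924 = -41689976868)
E - k = -41689976868 - 1*3862/9 = -41689976868 - 3862/9 = -375209795674/9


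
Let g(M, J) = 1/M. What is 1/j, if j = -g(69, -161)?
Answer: -69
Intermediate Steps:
j = -1/69 ≈ -0.014493
1/j = 1/(-1/69) = -69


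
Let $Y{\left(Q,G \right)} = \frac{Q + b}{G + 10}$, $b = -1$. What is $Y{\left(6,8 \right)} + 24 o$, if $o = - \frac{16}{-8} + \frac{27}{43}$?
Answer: $\frac{49031}{774} \approx 63.348$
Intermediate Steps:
$Y{\left(Q,G \right)} = \frac{-1 + Q}{10 + G}$ ($Y{\left(Q,G \right)} = \frac{Q - 1}{G + 10} = \frac{-1 + Q}{10 + G}$)
$o = \frac{113}{43}$ ($o = \left(-16\right) \left(- \frac{1}{8}\right) + 27 \cdot \frac{1}{43} = 2 + \frac{27}{43} = \frac{113}{43} \approx 2.6279$)
$Y{\left(6,8 \right)} + 24 o = \frac{-1 + 6}{10 + 8} + 24 \cdot \frac{113}{43} = \frac{1}{18} \cdot 5 + \frac{2712}{43} = \frac{5}{18} + \frac{2712}{43} = \frac{49031}{774}$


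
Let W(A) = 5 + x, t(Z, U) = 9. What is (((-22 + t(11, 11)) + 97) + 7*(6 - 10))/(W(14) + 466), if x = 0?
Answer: 56/471 ≈ 0.11890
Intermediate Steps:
W(A) = 5 (W(A) = 5 + 0 = 5)
(((-22 + t(11, 11)) + 97) + 7*(6 - 10))/(W(14) + 466) = (((-22 + 9) + 97) + 7*(6 - 10))/(5 + 466) = ((-13 + 97) + 7*(-4))/471 = (84 - 28)*(1/471) = 56*(1/471) = 56/471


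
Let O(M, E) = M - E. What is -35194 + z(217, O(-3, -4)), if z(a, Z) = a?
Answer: -34977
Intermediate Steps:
-35194 + z(217, O(-3, -4)) = -35194 + 217 = -34977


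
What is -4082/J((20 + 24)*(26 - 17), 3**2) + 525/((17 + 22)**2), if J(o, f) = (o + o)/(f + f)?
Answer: -1030937/11154 ≈ -92.428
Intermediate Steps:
J(o, f) = o/f (J(o, f) = (2*o)/((2*f)) = (2*o)*(1/(2*f)) = o/f)
-4082/J((20 + 24)*(26 - 17), 3**2) + 525/((17 + 22)**2) = -4082*9/((20 + 24)*(26 - 17)) + 525/((17 + 22)**2) = -4082/((44*9)/9) + 525/(39**2) = -4082/(396*(1/9)) + 525/1521 = -4082/44 + 525*(1/1521) = -4082*1/44 + 175/507 = -2041/22 + 175/507 = -1030937/11154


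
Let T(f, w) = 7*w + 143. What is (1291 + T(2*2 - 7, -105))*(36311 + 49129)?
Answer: 59722560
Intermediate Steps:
T(f, w) = 143 + 7*w
(1291 + T(2*2 - 7, -105))*(36311 + 49129) = (1291 + (143 + 7*(-105)))*(36311 + 49129) = (1291 + (143 - 735))*85440 = (1291 - 592)*85440 = 699*85440 = 59722560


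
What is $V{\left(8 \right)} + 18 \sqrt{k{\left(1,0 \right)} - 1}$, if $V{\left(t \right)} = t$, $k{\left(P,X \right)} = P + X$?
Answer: $8$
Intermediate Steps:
$V{\left(8 \right)} + 18 \sqrt{k{\left(1,0 \right)} - 1} = 8 + 18 \sqrt{\left(1 + 0\right) - 1} = 8 + 18 \sqrt{1 - 1} = 8 + 18 \sqrt{0} = 8 + 18 \cdot 0 = 8 + 0 = 8$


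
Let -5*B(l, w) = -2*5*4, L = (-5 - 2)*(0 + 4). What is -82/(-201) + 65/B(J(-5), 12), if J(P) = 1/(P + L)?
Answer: 13721/1608 ≈ 8.5330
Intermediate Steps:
L = -28 (L = -7*4 = -28)
J(P) = 1/(-28 + P) (J(P) = 1/(P - 28) = 1/(-28 + P))
B(l, w) = 8 (B(l, w) = -(-2*5)*4/5 = -(-2)*4 = -⅕*(-40) = 8)
-82/(-201) + 65/B(J(-5), 12) = -82/(-201) + 65/8 = -82*(-1/201) + 65*(⅛) = 82/201 + 65/8 = 13721/1608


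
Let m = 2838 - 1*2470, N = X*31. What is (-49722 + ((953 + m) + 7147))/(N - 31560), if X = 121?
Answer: 41254/27809 ≈ 1.4835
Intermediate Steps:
N = 3751 (N = 121*31 = 3751)
m = 368 (m = 2838 - 2470 = 368)
(-49722 + ((953 + m) + 7147))/(N - 31560) = (-49722 + ((953 + 368) + 7147))/(3751 - 31560) = (-49722 + (1321 + 7147))/(-27809) = (-49722 + 8468)*(-1/27809) = -41254*(-1/27809) = 41254/27809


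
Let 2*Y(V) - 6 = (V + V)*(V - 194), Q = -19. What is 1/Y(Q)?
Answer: 1/4050 ≈ 0.00024691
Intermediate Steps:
Y(V) = 3 + V*(-194 + V) (Y(V) = 3 + ((V + V)*(V - 194))/2 = 3 + ((2*V)*(-194 + V))/2 = 3 + (2*V*(-194 + V))/2 = 3 + V*(-194 + V))
1/Y(Q) = 1/(3 + (-19)² - 194*(-19)) = 1/(3 + 361 + 3686) = 1/4050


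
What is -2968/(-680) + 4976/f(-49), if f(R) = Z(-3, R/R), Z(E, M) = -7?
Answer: -420363/595 ≈ -706.49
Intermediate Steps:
f(R) = -7
-2968/(-680) + 4976/f(-49) = -2968/(-680) + 4976/(-7) = -2968*(-1/680) + 4976*(-⅐) = 371/85 - 4976/7 = -420363/595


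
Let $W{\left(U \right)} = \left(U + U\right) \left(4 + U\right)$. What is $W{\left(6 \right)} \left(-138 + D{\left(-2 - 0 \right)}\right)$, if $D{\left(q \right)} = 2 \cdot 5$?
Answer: $-15360$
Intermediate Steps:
$W{\left(U \right)} = 2 U \left(4 + U\right)$
$D{\left(q \right)} = 10$
$W{\left(6 \right)} \left(-138 + D{\left(-2 - 0 \right)}\right) = 2 \cdot 6 \left(4 + 6\right) \left(-138 + 10\right) = 2 \cdot 6 \cdot 10 \left(-128\right) = 120 \left(-128\right) = -15360$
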